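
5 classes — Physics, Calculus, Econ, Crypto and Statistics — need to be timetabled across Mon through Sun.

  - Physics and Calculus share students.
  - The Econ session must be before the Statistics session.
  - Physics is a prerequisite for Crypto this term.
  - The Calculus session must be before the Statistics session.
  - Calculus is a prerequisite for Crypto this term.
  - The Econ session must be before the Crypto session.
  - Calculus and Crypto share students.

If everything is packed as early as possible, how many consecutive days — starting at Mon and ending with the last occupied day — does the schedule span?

The precedence chain requires at least 2 distinct days.
Could 2 days be enough, i.e. nothing placed later than Tue? No: Crypto must come after Physics (at Mon or later) → {Tue}; Physics must come before Crypto (at Tue or earlier) → {Mon}; Calculus must come before Crypto (at Tue or earlier) → {Mon}; Calculus can't share with Physics (Mon) → nothing is left.
So 2 days is not enough.
3 works (last occupied day: Wed): for example Calculus -> Mon; Econ -> Mon; Statistics -> Tue; Crypto -> Wed; Physics -> Tue.

3 days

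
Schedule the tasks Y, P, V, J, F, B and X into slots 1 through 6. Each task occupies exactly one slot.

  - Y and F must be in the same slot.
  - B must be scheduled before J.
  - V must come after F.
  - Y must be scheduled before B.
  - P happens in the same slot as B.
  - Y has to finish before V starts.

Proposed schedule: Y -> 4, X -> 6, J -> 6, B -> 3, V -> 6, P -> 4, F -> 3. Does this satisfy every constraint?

Invalid. Y must be scheduled before B.

Y must be scheduled before B — violated.
P happens in the same slot as B — violated.
Y and F must be in the same slot — violated.
V must come after F — holds.
B must be scheduled before J — holds.
Y has to finish before V starts — holds.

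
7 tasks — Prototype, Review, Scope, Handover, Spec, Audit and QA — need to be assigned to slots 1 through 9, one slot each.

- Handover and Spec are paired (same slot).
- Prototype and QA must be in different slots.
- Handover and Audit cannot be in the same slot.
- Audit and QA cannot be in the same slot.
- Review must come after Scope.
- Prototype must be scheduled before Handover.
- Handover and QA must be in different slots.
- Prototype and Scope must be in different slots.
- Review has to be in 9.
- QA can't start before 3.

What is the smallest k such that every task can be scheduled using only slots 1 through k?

The precedence chain requires at least 2 distinct slots.
Review can't be placed before 9, so the schedule must run through at least slot 9.
9 works (last occupied slot: 9): for example Review=9; Prototype=1; QA=3; Audit=1; Handover=2; Scope=2; Spec=2.

9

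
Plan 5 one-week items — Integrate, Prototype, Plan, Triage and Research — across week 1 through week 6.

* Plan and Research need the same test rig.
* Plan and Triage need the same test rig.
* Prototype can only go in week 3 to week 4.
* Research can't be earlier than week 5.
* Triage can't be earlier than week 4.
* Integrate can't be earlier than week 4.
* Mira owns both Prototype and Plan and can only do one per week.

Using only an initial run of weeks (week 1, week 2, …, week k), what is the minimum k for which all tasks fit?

5 weeks

Research can't be placed before week 5, so the schedule must run through at least week 5.
5 works (last occupied week: week 5): for example Plan -> week 1; Research -> week 5; Prototype -> week 3; Triage -> week 4; Integrate -> week 4.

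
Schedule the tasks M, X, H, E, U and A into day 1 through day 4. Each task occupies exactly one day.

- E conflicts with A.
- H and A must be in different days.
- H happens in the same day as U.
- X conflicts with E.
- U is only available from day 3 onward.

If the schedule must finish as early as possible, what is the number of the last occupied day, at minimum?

U can't be placed before day 3, so the schedule must run through at least day 3.
3 works (last occupied day: day 3): for example E=day 2, U=day 3, M=day 1, H=day 3, A=day 1, X=day 1.

day 3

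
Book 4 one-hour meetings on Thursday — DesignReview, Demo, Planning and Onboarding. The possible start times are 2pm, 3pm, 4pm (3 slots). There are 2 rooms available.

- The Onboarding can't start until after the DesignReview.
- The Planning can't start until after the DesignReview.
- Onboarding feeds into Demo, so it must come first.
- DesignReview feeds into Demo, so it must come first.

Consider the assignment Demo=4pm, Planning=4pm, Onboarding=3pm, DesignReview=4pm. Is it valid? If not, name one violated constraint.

No — it violates: There are 2 rooms available

There are 2 rooms available — violated.
Onboarding feeds into Demo, so it must come first — holds.
The Planning can't start until after the DesignReview — violated.
The Onboarding can't start until after the DesignReview — violated.
DesignReview feeds into Demo, so it must come first — violated.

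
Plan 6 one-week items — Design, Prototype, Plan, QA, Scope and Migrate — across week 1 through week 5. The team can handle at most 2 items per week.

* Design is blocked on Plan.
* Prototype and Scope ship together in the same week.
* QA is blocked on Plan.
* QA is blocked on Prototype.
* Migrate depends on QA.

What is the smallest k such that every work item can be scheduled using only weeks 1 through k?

The precedence chain requires at least 3 distinct weeks.
With at most 2 per week and 6 work items, at least 3 weeks are needed.
Could 3 weeks be enough, i.e. nothing placed later than week 3? No: QA must come after Plan (at week 1 or later) → {week 2, week 3}; Plan must come before QA (at week 3 or earlier) → {week 1, week 2}; Migrate must come after QA (at week 2 or later) → {week 3}; QA must come before Migrate (at week 3 or earlier) → {week 2}; Prototype must come before QA (at week 2 or earlier) → {week 1}; Scope must be in the same week as Prototype (in {week 1}) → {week 1}; Plan can't use week 1, already full with Prototype and Scope (limit 2) → {week 2}; QA must come after Plan (at week 2 or later) → nothing is left.
So 3 weeks is not enough.
4 works (last occupied week: week 4): for example QA in week 3; Design in week 3; Scope in week 2; Prototype in week 2; Migrate in week 4; Plan in week 1.

4 weeks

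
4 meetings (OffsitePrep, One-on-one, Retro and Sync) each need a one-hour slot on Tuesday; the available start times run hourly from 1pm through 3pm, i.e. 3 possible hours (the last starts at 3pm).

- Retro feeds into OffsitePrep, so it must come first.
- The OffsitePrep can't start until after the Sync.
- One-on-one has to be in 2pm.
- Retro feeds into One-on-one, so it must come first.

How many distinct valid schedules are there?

Enumerating: OffsitePrep -> 2pm; Sync -> 1pm; Retro -> 1pm; One-on-one -> 2pm | Retro -> 1pm, Sync -> 1pm, OffsitePrep -> 3pm, One-on-one -> 2pm | Sync -> 2pm, Retro -> 1pm, OffsitePrep -> 3pm, One-on-one -> 2pm.

3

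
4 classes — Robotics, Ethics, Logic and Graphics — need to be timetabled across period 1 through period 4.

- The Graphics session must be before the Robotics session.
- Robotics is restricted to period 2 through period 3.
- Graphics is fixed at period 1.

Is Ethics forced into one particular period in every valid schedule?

No

Ethics can be period 1 (e.g. Robotics -> period 2; Ethics -> period 1; Logic -> period 1; Graphics -> period 1) or period 2 (e.g. Robotics in period 2, Ethics in period 2, Graphics in period 1, Logic in period 1).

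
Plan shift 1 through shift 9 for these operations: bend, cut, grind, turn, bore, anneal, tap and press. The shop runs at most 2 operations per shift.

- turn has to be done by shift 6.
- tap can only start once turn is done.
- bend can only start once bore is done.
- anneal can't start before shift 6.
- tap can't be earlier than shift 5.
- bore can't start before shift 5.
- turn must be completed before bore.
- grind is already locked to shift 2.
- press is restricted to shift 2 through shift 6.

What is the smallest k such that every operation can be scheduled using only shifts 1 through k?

6

The precedence chain requires at least 3 distinct shifts.
With at most 2 per shift and 8 operations, at least 4 shifts are needed.
anneal can't be placed before shift 6, so the schedule must run through at least shift 6.
6 works (last occupied shift: shift 6): for example anneal=shift 6, press=shift 2, bore=shift 5, tap=shift 5, cut=shift 1, turn=shift 1, grind=shift 2, bend=shift 6.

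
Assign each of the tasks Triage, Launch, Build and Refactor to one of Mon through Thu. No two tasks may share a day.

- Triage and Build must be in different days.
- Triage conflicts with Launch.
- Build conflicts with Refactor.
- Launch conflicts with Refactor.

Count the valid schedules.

24

Splitting on Triage: it can be Mon (6), Tue (6), Wed (6), Thu (6). Listing each branch's schedules as (Launch, Build, Refactor):
Triage=Mon: (Tue,Wed,Thu) (Tue,Thu,Wed) (Wed,Tue,Thu) (Wed,Thu,Tue) (Thu,Tue,Wed) (Thu,Wed,Tue) — 6.
Triage=Tue: (Mon,Wed,Thu) (Mon,Thu,Wed) (Wed,Mon,Thu) (Wed,Thu,Mon) (Thu,Mon,Wed) (Thu,Wed,Mon) — 6.
Triage=Wed: (Mon,Tue,Thu) (Mon,Thu,Tue) (Tue,Mon,Thu) (Tue,Thu,Mon) (Thu,Mon,Tue) (Thu,Tue,Mon) — 6.
Triage=Thu: (Mon,Tue,Wed) (Mon,Wed,Tue) (Tue,Mon,Wed) (Tue,Wed,Mon) (Wed,Mon,Tue) (Wed,Tue,Mon) — 6.
Summing: 6 + 6 + 6 + 6 = 24.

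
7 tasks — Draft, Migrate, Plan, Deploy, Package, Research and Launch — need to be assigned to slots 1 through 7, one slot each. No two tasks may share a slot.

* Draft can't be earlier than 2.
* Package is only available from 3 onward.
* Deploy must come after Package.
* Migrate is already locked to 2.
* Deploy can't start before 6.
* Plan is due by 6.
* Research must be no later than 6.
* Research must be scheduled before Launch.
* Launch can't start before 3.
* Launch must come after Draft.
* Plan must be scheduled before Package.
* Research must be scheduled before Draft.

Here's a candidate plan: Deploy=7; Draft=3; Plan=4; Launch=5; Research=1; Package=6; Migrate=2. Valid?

Yes, all constraints hold

Package is only available from 3 onward — holds.
Research must be scheduled before Draft — holds.
No two tasks may share a slot — holds.
Research must be scheduled before Launch — holds.
Plan must be scheduled before Package — holds.
Research must be no later than 6 — holds.
Migrate is already locked to 2 — holds.
Plan is due by 6 — holds.
Deploy must come after Package — holds.
Draft can't be earlier than 2 — holds.
Deploy can't start before 6 — holds.
Launch must come after Draft — holds.
Launch can't start before 3 — holds.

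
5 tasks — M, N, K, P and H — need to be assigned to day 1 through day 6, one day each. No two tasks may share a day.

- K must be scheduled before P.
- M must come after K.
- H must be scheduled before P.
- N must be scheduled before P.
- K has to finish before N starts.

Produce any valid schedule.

K in day 1, N in day 2, M in day 5, P in day 4, H in day 3

Checking: N(day 2) before P(day 4); K(day 1) before N(day 2); H(day 3) before P(day 4); K(day 1) before M(day 5); K(day 1) before P(day 4); max 1 per day (cap 1).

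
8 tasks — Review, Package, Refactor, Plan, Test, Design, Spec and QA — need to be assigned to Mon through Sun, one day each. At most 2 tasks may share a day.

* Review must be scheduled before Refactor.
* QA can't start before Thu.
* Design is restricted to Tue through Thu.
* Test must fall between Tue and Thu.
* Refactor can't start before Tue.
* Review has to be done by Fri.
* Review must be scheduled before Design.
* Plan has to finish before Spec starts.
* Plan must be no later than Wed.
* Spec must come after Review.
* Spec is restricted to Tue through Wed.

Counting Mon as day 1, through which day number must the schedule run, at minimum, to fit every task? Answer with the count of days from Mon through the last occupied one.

The precedence chain requires at least 2 distinct days.
With at most 2 per day and 8 tasks, at least 4 days are needed.
QA can't be placed before Thu — that is day 4 counting from Mon — so the schedule must run through at least 4 days.
4 works (last occupied day: Thu): for example Plan=Mon; Package=Thu; Test=Wed; Refactor=Tue; Spec=Tue; Design=Wed; QA=Thu; Review=Mon.

4 days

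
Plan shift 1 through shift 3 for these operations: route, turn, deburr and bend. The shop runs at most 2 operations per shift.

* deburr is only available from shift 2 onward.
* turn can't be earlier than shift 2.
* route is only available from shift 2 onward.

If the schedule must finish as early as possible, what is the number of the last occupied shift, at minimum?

With at most 2 per shift and 4 operations, at least 2 shifts are needed.
route can't be placed before shift 2, so the schedule must run through at least shift 2.
Could 2 shifts be enough, i.e. nothing placed later than shift 2? No: route's window within 2 shifts is {shift 2}; turn's window within 2 shifts is {shift 2}; deburr's window within 2 shifts is {shift 2}; that puts route, turn and deburr all in shift 2 — more than 2 per shift.
So 2 shifts is not enough.
3 works (last occupied shift: shift 3): for example turn in shift 2, deburr in shift 3, bend in shift 1, route in shift 2.

3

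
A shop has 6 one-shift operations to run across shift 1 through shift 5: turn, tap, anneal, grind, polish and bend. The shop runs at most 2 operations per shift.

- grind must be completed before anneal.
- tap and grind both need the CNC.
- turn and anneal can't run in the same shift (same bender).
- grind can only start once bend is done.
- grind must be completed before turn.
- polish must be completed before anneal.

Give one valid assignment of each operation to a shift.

polish in shift 1; tap in shift 3; anneal in shift 3; turn in shift 4; bend in shift 1; grind in shift 2

Checking: polish(shift 1) before anneal(shift 3); bend(shift 1) before grind(shift 2); grind(shift 2) before anneal(shift 3); grind(shift 2) before turn(shift 4); turn(shift 4) != anneal(shift 3); tap(shift 3) != grind(shift 2); max 2 per shift (cap 2).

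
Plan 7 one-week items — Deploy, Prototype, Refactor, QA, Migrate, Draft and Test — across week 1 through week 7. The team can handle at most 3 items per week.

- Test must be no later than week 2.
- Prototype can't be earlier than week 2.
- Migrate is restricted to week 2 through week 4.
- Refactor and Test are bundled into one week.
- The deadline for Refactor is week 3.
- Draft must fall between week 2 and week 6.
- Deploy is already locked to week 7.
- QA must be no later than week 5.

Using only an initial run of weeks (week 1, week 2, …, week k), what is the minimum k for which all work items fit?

With at most 3 per week and 7 work items, at least 3 weeks are needed.
Deploy can't be placed before week 7, so the schedule must run through at least week 7.
7 works (last occupied week: week 7): for example Deploy in week 7, Test in week 1, Prototype in week 2, Migrate in week 2, QA in week 1, Refactor in week 1, Draft in week 2.

7 weeks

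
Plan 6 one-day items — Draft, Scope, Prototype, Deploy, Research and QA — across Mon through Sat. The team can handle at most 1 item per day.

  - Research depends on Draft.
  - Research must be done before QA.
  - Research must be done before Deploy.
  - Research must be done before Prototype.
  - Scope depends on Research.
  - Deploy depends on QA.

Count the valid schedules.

12

Splitting on Scope: it can be Wed (3), Thu (3), Fri (3), Sat (3). Listing each branch's schedules as (Draft, Prototype, Deploy, Research, QA):
Scope=Wed: (Mon,Thu,Sat,Tue,Fri) (Mon,Fri,Sat,Tue,Thu) (Mon,Sat,Fri,Tue,Thu) — 3.
Scope=Thu: (Mon,Wed,Sat,Tue,Fri) (Mon,Fri,Sat,Tue,Wed) (Mon,Sat,Fri,Tue,Wed) — 3.
Scope=Fri: (Mon,Wed,Sat,Tue,Thu) (Mon,Thu,Sat,Tue,Wed) (Mon,Sat,Thu,Tue,Wed) — 3.
Scope=Sat: (Mon,Wed,Fri,Tue,Thu) (Mon,Thu,Fri,Tue,Wed) (Mon,Fri,Thu,Tue,Wed) — 3.
Summing: 3 + 3 + 3 + 3 = 12.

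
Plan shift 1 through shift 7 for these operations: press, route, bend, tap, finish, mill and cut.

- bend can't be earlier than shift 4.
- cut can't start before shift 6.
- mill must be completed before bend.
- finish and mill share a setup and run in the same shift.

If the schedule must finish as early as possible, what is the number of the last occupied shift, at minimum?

6

The precedence chain requires at least 2 distinct shifts.
cut can't be placed before shift 6, so the schedule must run through at least shift 6.
6 works (last occupied shift: shift 6): for example cut -> shift 6, tap -> shift 1, bend -> shift 4, finish -> shift 1, press -> shift 1, route -> shift 1, mill -> shift 1.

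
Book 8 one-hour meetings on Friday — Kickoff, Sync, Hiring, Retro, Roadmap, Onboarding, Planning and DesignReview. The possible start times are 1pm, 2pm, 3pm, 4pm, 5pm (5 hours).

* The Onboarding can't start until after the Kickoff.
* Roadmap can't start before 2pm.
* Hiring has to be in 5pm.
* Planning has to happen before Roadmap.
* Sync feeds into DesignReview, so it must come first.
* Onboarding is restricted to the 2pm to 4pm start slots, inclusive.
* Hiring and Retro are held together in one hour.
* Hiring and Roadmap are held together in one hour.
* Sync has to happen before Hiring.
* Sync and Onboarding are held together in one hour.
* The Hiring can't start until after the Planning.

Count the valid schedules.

Splitting on Kickoff: it can be 1pm (24), 2pm (12), 3pm (4). Listing each branch's schedules as (Sync, Hiring, Retro, Roadmap, Onboarding, Planning, DesignReview):
Kickoff=1pm: (2pm,5pm,5pm,5pm,2pm,1pm,3pm) (2pm,5pm,5pm,5pm,2pm,1pm,4pm) (2pm,5pm,5pm,5pm,2pm,1pm,5pm) (2pm,5pm,5pm,5pm,2pm,2pm,3pm) (2pm,5pm,5pm,5pm,2pm,2pm,4pm) (2pm,5pm,5pm,5pm,2pm,2pm,5pm) (2pm,5pm,5pm,5pm,2pm,3pm,3pm) (2pm,5pm,5pm,5pm,2pm,3pm,4pm) (2pm,5pm,5pm,5pm,2pm,3pm,5pm) (2pm,5pm,5pm,5pm,2pm,4pm,3pm) (2pm,5pm,5pm,5pm,2pm,4pm,4pm) (2pm,5pm,5pm,5pm,2pm,4pm,5pm) (3pm,5pm,5pm,5pm,3pm,1pm,4pm) (3pm,5pm,5pm,5pm,3pm,1pm,5pm) (3pm,5pm,5pm,5pm,3pm,2pm,4pm) (3pm,5pm,5pm,5pm,3pm,2pm,5pm) (3pm,5pm,5pm,5pm,3pm,3pm,4pm) (3pm,5pm,5pm,5pm,3pm,3pm,5pm) (3pm,5pm,5pm,5pm,3pm,4pm,4pm) (3pm,5pm,5pm,5pm,3pm,4pm,5pm) (4pm,5pm,5pm,5pm,4pm,1pm,5pm) (4pm,5pm,5pm,5pm,4pm,2pm,5pm) (4pm,5pm,5pm,5pm,4pm,3pm,5pm) (4pm,5pm,5pm,5pm,4pm,4pm,5pm) — 24.
Kickoff=2pm: (3pm,5pm,5pm,5pm,3pm,1pm,4pm) (3pm,5pm,5pm,5pm,3pm,1pm,5pm) (3pm,5pm,5pm,5pm,3pm,2pm,4pm) (3pm,5pm,5pm,5pm,3pm,2pm,5pm) (3pm,5pm,5pm,5pm,3pm,3pm,4pm) (3pm,5pm,5pm,5pm,3pm,3pm,5pm) (3pm,5pm,5pm,5pm,3pm,4pm,4pm) (3pm,5pm,5pm,5pm,3pm,4pm,5pm) (4pm,5pm,5pm,5pm,4pm,1pm,5pm) (4pm,5pm,5pm,5pm,4pm,2pm,5pm) (4pm,5pm,5pm,5pm,4pm,3pm,5pm) (4pm,5pm,5pm,5pm,4pm,4pm,5pm) — 12.
Kickoff=3pm: (4pm,5pm,5pm,5pm,4pm,1pm,5pm) (4pm,5pm,5pm,5pm,4pm,2pm,5pm) (4pm,5pm,5pm,5pm,4pm,3pm,5pm) (4pm,5pm,5pm,5pm,4pm,4pm,5pm) — 4.
Summing: 24 + 12 + 4 = 40.

40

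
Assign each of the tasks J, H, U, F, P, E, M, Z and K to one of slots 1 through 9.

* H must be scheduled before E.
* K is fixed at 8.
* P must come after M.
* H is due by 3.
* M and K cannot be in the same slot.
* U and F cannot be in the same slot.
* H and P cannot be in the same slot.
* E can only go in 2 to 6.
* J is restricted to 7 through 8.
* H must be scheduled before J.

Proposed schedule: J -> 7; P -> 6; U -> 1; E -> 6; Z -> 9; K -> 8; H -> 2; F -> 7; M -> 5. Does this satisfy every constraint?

Valid

P must come after M — holds.
H and P cannot be in the same slot — holds.
H is due by 3 — holds.
H must be scheduled before E — holds.
U and F cannot be in the same slot — holds.
M and K cannot be in the same slot — holds.
K is fixed at 8 — holds.
H must be scheduled before J — holds.
E can only go in 2 to 6 — holds.
J is restricted to 7 through 8 — holds.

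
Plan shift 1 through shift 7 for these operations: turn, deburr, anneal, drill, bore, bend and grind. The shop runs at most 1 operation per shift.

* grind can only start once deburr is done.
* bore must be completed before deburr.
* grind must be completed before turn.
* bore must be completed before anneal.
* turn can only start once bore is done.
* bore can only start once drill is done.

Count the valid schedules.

28

Splitting on turn: it can be shift 5 (2), shift 6 (8), shift 7 (18). Listing each branch's schedules as (deburr, anneal, drill, bore, bend, grind) by shift number:
turn=shift 5: (3,6,1,2,7,4) (3,7,1,2,6,4) — 2.
turn=shift 6: (3,4,1,2,7,5) (3,5,1,2,7,4) (3,7,1,2,4,5) (3,7,1,2,5,4) (4,3,1,2,7,5) (4,7,1,2,3,5) (4,7,1,3,2,5) (4,7,2,3,1,5) — 8.
turn=shift 7: (3,4,1,2,5,6) (3,4,1,2,6,5) (3,5,1,2,4,6) (3,5,1,2,6,4) (3,6,1,2,4,5) (3,6,1,2,5,4) (4,3,1,2,5,6) (4,3,1,2,6,5) (4,5,1,2,3,6) (4,5,1,3,2,6) (4,5,2,3,1,6) (4,6,1,2,3,5) (4,6,1,3,2,5) (4,6,2,3,1,5) (5,3,1,2,4,6) (5,4,1,2,3,6) (5,4,1,3,2,6) (5,4,2,3,1,6) — 18.
Summing: 2 + 8 + 18 = 28.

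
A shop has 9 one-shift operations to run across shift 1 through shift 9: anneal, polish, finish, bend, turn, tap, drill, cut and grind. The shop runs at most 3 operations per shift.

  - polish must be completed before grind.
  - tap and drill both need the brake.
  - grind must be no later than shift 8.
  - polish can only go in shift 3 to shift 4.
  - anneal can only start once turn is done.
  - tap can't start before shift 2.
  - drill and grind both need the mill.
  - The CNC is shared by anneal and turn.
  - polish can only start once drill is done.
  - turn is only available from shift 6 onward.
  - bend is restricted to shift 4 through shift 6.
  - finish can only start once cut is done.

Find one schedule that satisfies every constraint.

anneal=shift 7, polish=shift 3, finish=shift 2, tap=shift 2, drill=shift 1, turn=shift 6, bend=shift 4, grind=shift 4, cut=shift 1

Checking: turn(shift 6) before anneal(shift 7); cut(shift 1) before finish(shift 2); polish(shift 3) before grind(shift 4); drill(shift 1) before polish(shift 3); anneal(shift 7) != turn(shift 6); drill(shift 1) != grind(shift 4); tap(shift 2) != drill(shift 1); tap=shift 2 in [shift 2,shift 9]; turn=shift 6 in [shift 6,shift 9]; polish=shift 3 in [shift 3,shift 4]; bend=shift 4 in [shift 4,shift 6]; grind=shift 4 in [shift 1,shift 8]; max 2 per shift (cap 3).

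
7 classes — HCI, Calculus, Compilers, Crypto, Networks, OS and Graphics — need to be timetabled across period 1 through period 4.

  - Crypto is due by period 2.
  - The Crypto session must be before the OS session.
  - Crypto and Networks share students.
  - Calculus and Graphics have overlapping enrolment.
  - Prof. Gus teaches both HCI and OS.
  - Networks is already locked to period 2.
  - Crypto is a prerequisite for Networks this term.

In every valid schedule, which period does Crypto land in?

period 1

Crypto's window is period 1–period 2.
Networks is fixed at period 2, and Crypto can't share a period with Networks.
So Crypto must be period 1.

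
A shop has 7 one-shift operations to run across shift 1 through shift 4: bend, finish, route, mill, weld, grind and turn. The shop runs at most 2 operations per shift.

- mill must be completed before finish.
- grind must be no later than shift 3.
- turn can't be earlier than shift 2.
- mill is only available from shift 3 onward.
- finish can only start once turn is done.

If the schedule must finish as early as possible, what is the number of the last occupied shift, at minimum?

The precedence chain requires at least 2 distinct shifts.
With at most 2 per shift and 7 operations, at least 4 shifts are needed.
Propagating the time windows through the other constraints, finish can't land before shift 4, so the schedule must run through at least shift 4.
4 works (last occupied shift: shift 4): for example turn=shift 2; finish=shift 4; mill=shift 3; weld=shift 3; route=shift 2; bend=shift 1; grind=shift 1.

4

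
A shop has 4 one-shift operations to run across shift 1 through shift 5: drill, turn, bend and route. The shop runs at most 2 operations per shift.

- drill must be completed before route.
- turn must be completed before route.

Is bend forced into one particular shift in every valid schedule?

bend can be shift 1 (e.g. route in shift 3, turn in shift 2, bend in shift 1, drill in shift 1) or shift 2 (e.g. bend=shift 2, route=shift 2, turn=shift 1, drill=shift 1).

No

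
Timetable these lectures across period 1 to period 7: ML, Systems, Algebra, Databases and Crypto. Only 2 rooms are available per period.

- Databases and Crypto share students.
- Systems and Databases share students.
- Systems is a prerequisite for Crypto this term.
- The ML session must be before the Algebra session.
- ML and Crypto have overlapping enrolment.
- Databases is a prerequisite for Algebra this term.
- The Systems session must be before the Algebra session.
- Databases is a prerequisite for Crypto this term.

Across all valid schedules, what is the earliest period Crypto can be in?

period 3

Precedence pushes Crypto to at least period 2.
Crypto at period 3 is achievable: ML in period 1, Crypto in period 3, Systems in period 1, Algebra in period 3, Databases in period 2.
Nothing earlier works — the conflict and capacity constraints rule out every period before period 3.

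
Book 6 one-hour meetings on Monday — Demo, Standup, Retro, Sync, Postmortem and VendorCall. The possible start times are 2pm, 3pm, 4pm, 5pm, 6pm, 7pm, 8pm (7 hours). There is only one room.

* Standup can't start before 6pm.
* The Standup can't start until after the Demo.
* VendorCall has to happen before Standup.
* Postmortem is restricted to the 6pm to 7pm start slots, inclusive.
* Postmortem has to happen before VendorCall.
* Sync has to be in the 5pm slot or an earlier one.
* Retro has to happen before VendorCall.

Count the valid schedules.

24

Splitting on Demo: it can be 2pm (6), 3pm (6), 4pm (6), 5pm (6). Listing each branch's schedules as (Standup, Retro, Sync, Postmortem, VendorCall):
Demo=2pm: (8pm,3pm,4pm,6pm,7pm) (8pm,3pm,5pm,6pm,7pm) (8pm,4pm,3pm,6pm,7pm) (8pm,4pm,5pm,6pm,7pm) (8pm,5pm,3pm,6pm,7pm) (8pm,5pm,4pm,6pm,7pm) — 6.
Demo=3pm: (8pm,2pm,4pm,6pm,7pm) (8pm,2pm,5pm,6pm,7pm) (8pm,4pm,2pm,6pm,7pm) (8pm,4pm,5pm,6pm,7pm) (8pm,5pm,2pm,6pm,7pm) (8pm,5pm,4pm,6pm,7pm) — 6.
Demo=4pm: (8pm,2pm,3pm,6pm,7pm) (8pm,2pm,5pm,6pm,7pm) (8pm,3pm,2pm,6pm,7pm) (8pm,3pm,5pm,6pm,7pm) (8pm,5pm,2pm,6pm,7pm) (8pm,5pm,3pm,6pm,7pm) — 6.
Demo=5pm: (8pm,2pm,3pm,6pm,7pm) (8pm,2pm,4pm,6pm,7pm) (8pm,3pm,2pm,6pm,7pm) (8pm,3pm,4pm,6pm,7pm) (8pm,4pm,2pm,6pm,7pm) (8pm,4pm,3pm,6pm,7pm) — 6.
Summing: 6 + 6 + 6 + 6 = 24.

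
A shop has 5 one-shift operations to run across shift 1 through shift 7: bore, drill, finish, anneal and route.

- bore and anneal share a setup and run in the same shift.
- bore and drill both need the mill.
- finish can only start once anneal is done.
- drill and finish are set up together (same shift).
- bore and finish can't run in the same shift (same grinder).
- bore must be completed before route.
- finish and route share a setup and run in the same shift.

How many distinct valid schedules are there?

Splitting on bore: it can be shift 1 (6), shift 2 (5), shift 3 (4), shift 4 (3), shift 5 (2), shift 6 (1). Listing each branch's schedules as (drill, finish, anneal, route) by shift number:
bore=shift 1: (2,2,1,2) (3,3,1,3) (4,4,1,4) (5,5,1,5) (6,6,1,6) (7,7,1,7) — 6.
bore=shift 2: (3,3,2,3) (4,4,2,4) (5,5,2,5) (6,6,2,6) (7,7,2,7) — 5.
bore=shift 3: (4,4,3,4) (5,5,3,5) (6,6,3,6) (7,7,3,7) — 4.
bore=shift 4: (5,5,4,5) (6,6,4,6) (7,7,4,7) — 3.
bore=shift 5: (6,6,5,6) (7,7,5,7) — 2.
bore=shift 6: (7,7,6,7) — 1.
Summing: 6 + 5 + 4 + 3 + 2 + 1 = 21.

21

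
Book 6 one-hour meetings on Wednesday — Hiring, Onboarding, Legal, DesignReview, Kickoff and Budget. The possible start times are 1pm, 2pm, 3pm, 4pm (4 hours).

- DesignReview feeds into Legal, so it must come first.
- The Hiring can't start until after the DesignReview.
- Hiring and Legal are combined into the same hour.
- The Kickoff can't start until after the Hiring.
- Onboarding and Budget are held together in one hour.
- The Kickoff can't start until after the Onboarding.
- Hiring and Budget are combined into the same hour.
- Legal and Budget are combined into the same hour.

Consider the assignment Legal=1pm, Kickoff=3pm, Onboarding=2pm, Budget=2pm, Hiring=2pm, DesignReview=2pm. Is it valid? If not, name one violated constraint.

Invalid. DesignReview feeds into Legal, so it must come first.

The Hiring can't start until after the DesignReview — violated.
Hiring and Legal are combined into the same hour — violated.
Hiring and Budget are combined into the same hour — holds.
The Kickoff can't start until after the Onboarding — holds.
DesignReview feeds into Legal, so it must come first — violated.
Onboarding and Budget are held together in one hour — holds.
Legal and Budget are combined into the same hour — violated.
The Kickoff can't start until after the Hiring — holds.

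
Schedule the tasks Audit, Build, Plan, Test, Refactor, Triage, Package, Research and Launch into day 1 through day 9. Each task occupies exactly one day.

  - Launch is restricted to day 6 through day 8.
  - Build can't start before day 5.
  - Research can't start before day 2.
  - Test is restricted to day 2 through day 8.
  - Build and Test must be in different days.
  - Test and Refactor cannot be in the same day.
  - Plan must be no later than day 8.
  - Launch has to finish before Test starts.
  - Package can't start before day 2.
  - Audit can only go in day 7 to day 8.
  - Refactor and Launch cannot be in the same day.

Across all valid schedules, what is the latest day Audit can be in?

Audit is available from day 7; Audit's own window allows nothing later than day 8.
Audit at day 8 is achievable: Triage in day 1; Research in day 2; Package in day 2; Launch in day 6; Build in day 5; Plan in day 1; Test in day 7; Audit in day 8; Refactor in day 1.

day 8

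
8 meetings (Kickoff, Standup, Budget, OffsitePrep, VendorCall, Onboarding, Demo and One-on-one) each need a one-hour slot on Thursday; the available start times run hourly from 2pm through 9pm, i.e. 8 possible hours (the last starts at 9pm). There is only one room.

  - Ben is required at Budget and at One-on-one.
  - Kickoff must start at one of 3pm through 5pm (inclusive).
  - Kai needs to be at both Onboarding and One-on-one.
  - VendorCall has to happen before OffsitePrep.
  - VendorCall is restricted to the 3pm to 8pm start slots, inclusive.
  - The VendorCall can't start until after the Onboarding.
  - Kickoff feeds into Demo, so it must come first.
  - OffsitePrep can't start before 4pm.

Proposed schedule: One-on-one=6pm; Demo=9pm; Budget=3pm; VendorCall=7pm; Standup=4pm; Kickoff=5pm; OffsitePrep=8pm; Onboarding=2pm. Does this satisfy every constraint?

Ben is required at Budget and at One-on-one — holds.
There is only one room — holds.
Kickoff must start at one of 3pm through 5pm (inclusive) — holds.
OffsitePrep can't start before 4pm — holds.
Kai needs to be at both Onboarding and One-on-one — holds.
VendorCall is restricted to the 3pm to 8pm start slots, inclusive — holds.
VendorCall has to happen before OffsitePrep — holds.
Kickoff feeds into Demo, so it must come first — holds.
The VendorCall can't start until after the Onboarding — holds.

Yes, all constraints hold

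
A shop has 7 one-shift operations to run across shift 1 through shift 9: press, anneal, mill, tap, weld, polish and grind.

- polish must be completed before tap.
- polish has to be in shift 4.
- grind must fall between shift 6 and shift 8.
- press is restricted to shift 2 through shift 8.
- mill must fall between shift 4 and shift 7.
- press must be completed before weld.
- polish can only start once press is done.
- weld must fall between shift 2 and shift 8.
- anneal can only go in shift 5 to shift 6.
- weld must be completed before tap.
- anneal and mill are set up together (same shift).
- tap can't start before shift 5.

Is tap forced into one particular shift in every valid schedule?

No

tap can be shift 5 (e.g. mill in shift 5, polish in shift 4, press in shift 2, anneal in shift 5, weld in shift 3, tap in shift 5, grind in shift 6) or shift 6 (e.g. press=shift 2, weld=shift 3, polish=shift 4, grind=shift 6, tap=shift 6, mill=shift 5, anneal=shift 5).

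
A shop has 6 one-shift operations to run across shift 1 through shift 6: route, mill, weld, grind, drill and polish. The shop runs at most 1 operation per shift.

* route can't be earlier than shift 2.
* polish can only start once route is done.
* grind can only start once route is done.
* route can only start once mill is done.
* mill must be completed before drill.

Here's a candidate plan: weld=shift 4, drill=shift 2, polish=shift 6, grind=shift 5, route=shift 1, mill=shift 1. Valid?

Invalid. route can't be earlier than shift 2.

route can't be earlier than shift 2 — violated.
polish can only start once route is done — holds.
grind can only start once route is done — holds.
route can only start once mill is done — violated.
The shop runs at most 1 operation per shift — violated.
mill must be completed before drill — holds.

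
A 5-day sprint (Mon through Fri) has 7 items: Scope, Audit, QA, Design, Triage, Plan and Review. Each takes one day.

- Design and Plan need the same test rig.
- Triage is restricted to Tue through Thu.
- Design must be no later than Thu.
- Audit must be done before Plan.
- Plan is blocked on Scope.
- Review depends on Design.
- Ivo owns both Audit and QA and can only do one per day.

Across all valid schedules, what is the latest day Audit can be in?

Downstream work caps Audit at Thu.
Audit at Thu is achievable: Scope=Mon, Design=Mon, QA=Mon, Audit=Thu, Review=Tue, Triage=Tue, Plan=Fri.

Thu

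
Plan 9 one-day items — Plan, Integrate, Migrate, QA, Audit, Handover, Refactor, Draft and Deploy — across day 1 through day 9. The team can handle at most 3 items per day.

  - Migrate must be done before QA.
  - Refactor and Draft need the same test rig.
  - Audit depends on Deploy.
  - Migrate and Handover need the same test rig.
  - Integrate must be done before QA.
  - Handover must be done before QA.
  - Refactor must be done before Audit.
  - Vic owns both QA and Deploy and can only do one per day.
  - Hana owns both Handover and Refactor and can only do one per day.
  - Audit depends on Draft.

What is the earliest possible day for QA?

Precedence pushes QA to at least day 2.
QA at day 3 is achievable: Migrate=day 1; Handover=day 2; Refactor=day 1; Audit=day 3; Deploy=day 2; Integrate=day 1; QA=day 3; Draft=day 2; Plan=day 3.
Nothing earlier works — the conflict and capacity constraints rule out every day before day 3.

day 3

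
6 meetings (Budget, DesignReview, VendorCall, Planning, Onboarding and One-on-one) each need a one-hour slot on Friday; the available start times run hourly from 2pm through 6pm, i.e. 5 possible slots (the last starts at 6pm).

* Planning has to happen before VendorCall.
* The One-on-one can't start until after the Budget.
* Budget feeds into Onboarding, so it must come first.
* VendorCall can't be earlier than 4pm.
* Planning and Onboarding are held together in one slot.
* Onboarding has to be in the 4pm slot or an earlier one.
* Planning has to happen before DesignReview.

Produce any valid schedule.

One-on-one in 3pm, Planning in 3pm, VendorCall in 4pm, Onboarding in 3pm, DesignReview in 4pm, Budget in 2pm

Checking: Planning(3pm) before VendorCall(4pm); Planning(3pm) before DesignReview(4pm); Budget(2pm) before One-on-one(3pm); Budget(2pm) before Onboarding(3pm); Planning = Onboarding = 3pm; VendorCall=4pm in [4pm,6pm]; Onboarding=3pm in [2pm,4pm].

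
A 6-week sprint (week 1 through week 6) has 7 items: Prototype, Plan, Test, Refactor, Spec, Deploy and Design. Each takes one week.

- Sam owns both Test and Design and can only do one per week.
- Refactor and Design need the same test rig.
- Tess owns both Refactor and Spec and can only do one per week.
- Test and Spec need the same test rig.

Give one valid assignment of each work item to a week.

Plan in week 1, Design in week 2, Deploy in week 1, Prototype in week 1, Spec in week 2, Refactor in week 1, Test in week 1

Checking: Refactor(week 1) != Design(week 2); Test(week 1) != Design(week 2); Refactor(week 1) != Spec(week 2); Test(week 1) != Spec(week 2).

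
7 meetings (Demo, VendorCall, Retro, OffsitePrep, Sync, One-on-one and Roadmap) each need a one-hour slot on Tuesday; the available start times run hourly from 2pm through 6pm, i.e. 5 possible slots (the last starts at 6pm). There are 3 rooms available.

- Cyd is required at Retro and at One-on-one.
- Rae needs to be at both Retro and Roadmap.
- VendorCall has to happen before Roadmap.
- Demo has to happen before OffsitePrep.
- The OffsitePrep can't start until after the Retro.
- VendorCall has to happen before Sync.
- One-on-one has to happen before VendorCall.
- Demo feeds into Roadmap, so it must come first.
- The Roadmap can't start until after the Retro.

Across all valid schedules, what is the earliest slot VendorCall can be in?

3pm

Precedence pushes VendorCall to at least 3pm; downstream work caps VendorCall at 5pm.
VendorCall at 3pm is achievable: Demo -> 2pm, OffsitePrep -> 4pm, One-on-one -> 2pm, Retro -> 3pm, Roadmap -> 4pm, VendorCall -> 3pm, Sync -> 4pm.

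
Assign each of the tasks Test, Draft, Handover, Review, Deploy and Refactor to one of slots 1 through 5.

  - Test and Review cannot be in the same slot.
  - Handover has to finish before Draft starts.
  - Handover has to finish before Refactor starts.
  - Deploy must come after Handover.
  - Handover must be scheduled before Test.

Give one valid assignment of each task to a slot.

Draft -> 2; Test -> 2; Review -> 1; Refactor -> 2; Handover -> 1; Deploy -> 2

Checking: Handover(1) before Deploy(2); Handover(1) before Refactor(2); Handover(1) before Draft(2); Handover(1) before Test(2); Test(2) != Review(1).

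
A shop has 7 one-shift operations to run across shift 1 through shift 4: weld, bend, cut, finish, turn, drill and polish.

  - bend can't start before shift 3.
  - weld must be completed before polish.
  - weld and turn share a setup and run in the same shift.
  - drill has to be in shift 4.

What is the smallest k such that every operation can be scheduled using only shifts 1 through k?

4

The precedence chain requires at least 2 distinct shifts.
drill can't be placed before shift 4, so the schedule must run through at least shift 4.
4 works (last occupied shift: shift 4): for example turn=shift 1; finish=shift 1; polish=shift 2; weld=shift 1; drill=shift 4; bend=shift 3; cut=shift 1.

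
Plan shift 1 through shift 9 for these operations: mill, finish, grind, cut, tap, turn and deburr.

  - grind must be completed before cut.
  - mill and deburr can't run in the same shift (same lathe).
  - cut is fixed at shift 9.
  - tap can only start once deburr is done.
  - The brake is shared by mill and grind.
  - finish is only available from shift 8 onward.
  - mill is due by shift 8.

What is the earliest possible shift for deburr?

Downstream work caps deburr at shift 8.
deburr at shift 1 is achievable: turn in shift 1, finish in shift 8, mill in shift 2, deburr in shift 1, cut in shift 9, grind in shift 1, tap in shift 2.

shift 1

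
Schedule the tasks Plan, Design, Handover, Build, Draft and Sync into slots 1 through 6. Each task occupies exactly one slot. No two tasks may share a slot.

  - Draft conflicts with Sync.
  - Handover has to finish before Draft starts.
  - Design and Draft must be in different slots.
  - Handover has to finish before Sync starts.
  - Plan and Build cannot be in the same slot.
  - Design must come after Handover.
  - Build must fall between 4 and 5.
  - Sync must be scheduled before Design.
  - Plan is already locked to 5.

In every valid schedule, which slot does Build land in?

4

Build's window is 4–5.
Plan is fixed at 5, and Build can't share a slot with Plan.
So Build must be 4.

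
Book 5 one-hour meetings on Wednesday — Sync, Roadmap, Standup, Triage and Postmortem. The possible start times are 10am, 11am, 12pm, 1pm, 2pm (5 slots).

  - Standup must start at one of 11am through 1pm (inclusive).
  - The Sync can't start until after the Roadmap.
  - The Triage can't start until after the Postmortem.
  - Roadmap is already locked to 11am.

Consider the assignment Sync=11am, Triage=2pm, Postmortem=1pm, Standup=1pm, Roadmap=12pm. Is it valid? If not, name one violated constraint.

No. The Sync can't start until after the Roadmap is not satisfied.

Standup must start at one of 11am through 1pm (inclusive) — holds.
The Sync can't start until after the Roadmap — violated.
Roadmap is already locked to 11am — violated.
The Triage can't start until after the Postmortem — holds.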